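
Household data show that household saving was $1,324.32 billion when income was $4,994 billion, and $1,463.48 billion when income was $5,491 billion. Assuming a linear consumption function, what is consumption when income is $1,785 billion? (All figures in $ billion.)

C = 1359.2

MPS = ΔS/ΔY = (1463.48 − 1324.32)/(5491 − 4994) = 139.16/497 = 0.28
MPC = 1 − MPS = 0.72
Autonomous saving = 1324.32 − 0.28(4994) = -74, so a = 74
C = 74 + 0.72(1785) = 74 + 1285.2 = 1359.2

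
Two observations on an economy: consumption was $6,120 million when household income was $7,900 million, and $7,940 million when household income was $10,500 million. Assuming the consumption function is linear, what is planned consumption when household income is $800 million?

MPC = (7940 − 6120)/(10500 − 7900) = 1820/2600 = 0.7
a = 6120 − 0.7(7900) = 6120 − 5530 = 590
C = 590 + 0.7(800) = 590 + 560 = 1150

C = 1150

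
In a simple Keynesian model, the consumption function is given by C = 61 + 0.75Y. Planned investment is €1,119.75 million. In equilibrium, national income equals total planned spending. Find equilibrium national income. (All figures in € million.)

Y = 4723

Y = C + I = 61 + 0.75Y + 1119.75
Y − 0.75Y = 1180.75
0.25Y = 1180.75, so Y = 1180.75/0.25 = 4723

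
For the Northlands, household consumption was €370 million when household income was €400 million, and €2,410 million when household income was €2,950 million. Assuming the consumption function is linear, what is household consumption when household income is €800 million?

MPC = (2410 − 370)/(2950 − 400) = 2040/2550 = 0.8
a = 370 − 0.8(400) = 370 − 320 = 50
C = 50 + 0.8(800) = 50 + 640 = 690

C = 690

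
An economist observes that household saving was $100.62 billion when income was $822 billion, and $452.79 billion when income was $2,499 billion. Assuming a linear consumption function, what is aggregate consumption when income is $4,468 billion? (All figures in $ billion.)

C = 3601.72

MPS = ΔS/ΔY = (452.79 − 100.62)/(2499 − 822) = 352.17/1677 = 0.21
MPC = 1 − MPS = 0.79
Autonomous saving = 100.62 − 0.21(822) = -72, so a = 72
C = 72 + 0.79(4468) = 72 + 3529.72 = 3601.72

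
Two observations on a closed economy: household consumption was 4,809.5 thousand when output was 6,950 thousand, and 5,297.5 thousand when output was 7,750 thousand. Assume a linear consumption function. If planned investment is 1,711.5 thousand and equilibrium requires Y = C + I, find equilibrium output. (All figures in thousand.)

MPC = (5297.5 − 4809.5)/(7750 − 6950) = 488/800 = 0.61
a = 4809.5 − 0.61(6950) = 570
Equilibrium: Y = 570 + 0.61Y + 1711.5
0.39Y = 2281.5, so Y = 2281.5/0.39 = 5850

Y = 5850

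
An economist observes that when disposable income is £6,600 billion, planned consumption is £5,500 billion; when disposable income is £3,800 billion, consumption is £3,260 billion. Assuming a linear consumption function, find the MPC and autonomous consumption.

MPC = 0.8; a = 220

MPC = ΔC/ΔY = (5500 − 3260)/(6600 − 3800) = 2240/2800 = 0.8
a = C − MPC·Y = 3260 − 0.8(3800) = 3260 − 3040 = 220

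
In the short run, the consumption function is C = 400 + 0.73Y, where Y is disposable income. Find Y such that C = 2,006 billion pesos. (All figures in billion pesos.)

400 + 0.73Y = 2006
0.73Y = 1606, so Y = 1606/0.73 = 2200

Y = 2200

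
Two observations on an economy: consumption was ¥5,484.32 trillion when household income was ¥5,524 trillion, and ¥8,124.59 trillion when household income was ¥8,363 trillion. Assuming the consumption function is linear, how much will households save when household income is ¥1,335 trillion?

MPC = (8124.59 − 5484.32)/(8363 − 5524) = 2640.27/2839 = 0.93
a = 5484.32 − 0.93(5524) = 5484.32 − 5137.32 = 347
C = 347 + 0.93(1335) = 1588.55
S = 1335 − 1588.55 = -253.55

S = -253.55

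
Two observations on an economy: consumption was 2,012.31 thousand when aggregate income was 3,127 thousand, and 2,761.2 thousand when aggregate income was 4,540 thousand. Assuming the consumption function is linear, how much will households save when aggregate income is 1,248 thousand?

S = 231.56

MPC = (2761.2 − 2012.31)/(4540 − 3127) = 748.89/1413 = 0.53
a = 2012.31 − 0.53(3127) = 2012.31 − 1657.31 = 355
C = 355 + 0.53(1248) = 1016.44
S = 1248 − 1016.44 = 231.56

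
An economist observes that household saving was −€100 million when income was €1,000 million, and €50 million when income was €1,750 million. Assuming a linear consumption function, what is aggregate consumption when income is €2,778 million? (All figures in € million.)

MPS = ΔS/ΔY = (50 − (-100))/(1750 − 1000) = 150/750 = 0.2
MPC = 1 − MPS = 0.8
Autonomous saving = -100 − 0.2(1000) = -300, so a = 300
C = 300 + 0.8(2778) = 300 + 2222.4 = 2522.4

C = 2522.4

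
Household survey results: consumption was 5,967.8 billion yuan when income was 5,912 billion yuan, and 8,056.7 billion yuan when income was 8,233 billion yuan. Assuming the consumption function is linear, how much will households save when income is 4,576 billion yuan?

S = -189.4

MPC = (8056.7 − 5967.8)/(8233 − 5912) = 2088.9/2321 = 0.9
a = 5967.8 − 0.9(5912) = 5967.8 − 5320.8 = 647
C = 647 + 0.9(4576) = 4765.4
S = 4576 − 4765.4 = -189.4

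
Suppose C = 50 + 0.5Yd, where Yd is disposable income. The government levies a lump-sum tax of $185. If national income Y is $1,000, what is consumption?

Yd = Y − T = 1000 − 185 = 815
C = 50 + 0.5(815) = 50 + 407.5 = 457.5

C = 457.5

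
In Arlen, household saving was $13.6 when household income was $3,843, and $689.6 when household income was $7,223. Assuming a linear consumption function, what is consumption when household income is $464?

MPS = ΔS/ΔY = (689.6 − 13.6)/(7223 − 3843) = 676/3380 = 0.2
MPC = 1 − MPS = 0.8
Autonomous saving = 13.6 − 0.2(3843) = -755, so a = 755
C = 755 + 0.8(464) = 755 + 371.2 = 1126.2

C = 1126.2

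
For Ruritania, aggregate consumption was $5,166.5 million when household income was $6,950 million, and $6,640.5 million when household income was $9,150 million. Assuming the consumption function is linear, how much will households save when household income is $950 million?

S = -196.5

MPC = (6640.5 − 5166.5)/(9150 − 6950) = 1474/2200 = 0.67
a = 5166.5 − 0.67(6950) = 5166.5 − 4656.5 = 510
C = 510 + 0.67(950) = 1146.5
S = 950 − 1146.5 = -196.5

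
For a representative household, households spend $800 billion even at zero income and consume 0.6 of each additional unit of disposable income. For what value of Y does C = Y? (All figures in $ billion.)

Y = 2000

At break-even, C = Y: 800 + 0.6Y = Y
0.4Y = 800, so Y = 800/0.4 = 2000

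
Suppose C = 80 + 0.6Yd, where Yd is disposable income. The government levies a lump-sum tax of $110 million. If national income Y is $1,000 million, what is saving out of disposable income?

Yd = Y − T = 1000 − 110 = 890
C = 80 + 0.6(890) = 80 + 534 = 614
S = Yd − C = 890 − 614 = 276

S = 276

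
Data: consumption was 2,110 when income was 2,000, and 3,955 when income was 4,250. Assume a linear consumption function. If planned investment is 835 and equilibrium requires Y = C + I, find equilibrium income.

MPC = (3955 − 2110)/(4250 − 2000) = 1845/2250 = 0.82
a = 2110 − 0.82(2000) = 470
Equilibrium: Y = 470 + 0.82Y + 835
0.18Y = 1305, so Y = 1305/0.18 = 7250

Y = 7250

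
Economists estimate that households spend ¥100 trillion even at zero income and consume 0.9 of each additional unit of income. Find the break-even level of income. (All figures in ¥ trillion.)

At break-even, C = Y: 100 + 0.9Y = Y
0.1Y = 100, so Y = 100/0.1 = 1000

Y = 1000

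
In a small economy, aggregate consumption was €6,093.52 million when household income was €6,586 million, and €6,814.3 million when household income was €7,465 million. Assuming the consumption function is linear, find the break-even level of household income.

MPC = (6814.3 − 6093.52)/(7465 − 6586) = 720.78/879 = 0.82
a = 6093.52 − 0.82(6586) = 6093.52 − 5400.52 = 693
Break-even: Y = a/(1−MPC) = 693/0.18 = 3850

Y = 3850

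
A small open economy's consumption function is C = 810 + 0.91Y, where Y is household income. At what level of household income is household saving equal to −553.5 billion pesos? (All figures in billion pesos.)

S = Y − C = -810 + 0.09Y
-810 + 0.09Y = -553.5, so 0.09Y = 256.5 and Y = 2850

Y = 2850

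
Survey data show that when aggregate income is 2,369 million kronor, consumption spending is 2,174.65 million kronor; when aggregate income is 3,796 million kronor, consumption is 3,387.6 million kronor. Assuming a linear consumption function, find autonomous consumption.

MPC = ΔC/ΔY = (3387.6 − 2174.65)/(3796 − 2369) = 1212.95/1427 = 0.85
a = C − MPC·Y = 2174.65 − 0.85(2369) = 2174.65 − 2013.65 = 161

a = 161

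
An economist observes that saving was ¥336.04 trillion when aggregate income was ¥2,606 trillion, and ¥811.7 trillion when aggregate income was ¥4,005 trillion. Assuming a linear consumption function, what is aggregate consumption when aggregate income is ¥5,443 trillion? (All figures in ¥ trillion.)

MPS = ΔS/ΔY = (811.7 − 336.04)/(4005 − 2606) = 475.66/1399 = 0.34
MPC = 1 − MPS = 0.66
Autonomous saving = 336.04 − 0.34(2606) = -550, so a = 550
C = 550 + 0.66(5443) = 550 + 3592.38 = 4142.38

C = 4142.38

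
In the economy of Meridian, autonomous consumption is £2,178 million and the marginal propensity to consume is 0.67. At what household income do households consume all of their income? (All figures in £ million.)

Y = 6600

At break-even, C = Y: 2178 + 0.67Y = Y
0.33Y = 2178, so Y = 2178/0.33 = 6600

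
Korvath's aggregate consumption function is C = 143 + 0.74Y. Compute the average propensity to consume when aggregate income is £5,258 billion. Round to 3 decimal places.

C = 143 + 0.74(5258) = 4033.92
APC = C/Y = 4033.92/5258 = 0.767

APC = 0.767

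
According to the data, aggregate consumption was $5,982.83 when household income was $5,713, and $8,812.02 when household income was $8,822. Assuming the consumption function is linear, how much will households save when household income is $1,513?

MPC = (8812.02 − 5982.83)/(8822 − 5713) = 2829.19/3109 = 0.91
a = 5982.83 − 0.91(5713) = 5982.83 − 5198.83 = 784
C = 784 + 0.91(1513) = 2160.83
S = 1513 − 2160.83 = -647.83

S = -647.83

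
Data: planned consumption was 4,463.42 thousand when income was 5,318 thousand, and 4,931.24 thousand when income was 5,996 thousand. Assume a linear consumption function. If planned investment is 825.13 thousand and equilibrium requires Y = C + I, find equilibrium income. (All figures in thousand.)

Y = 5223

MPC = (4931.24 − 4463.42)/(5996 − 5318) = 467.82/678 = 0.69
a = 4463.42 − 0.69(5318) = 794
Equilibrium: Y = 794 + 0.69Y + 825.13
0.31Y = 1619.13, so Y = 1619.13/0.31 = 5223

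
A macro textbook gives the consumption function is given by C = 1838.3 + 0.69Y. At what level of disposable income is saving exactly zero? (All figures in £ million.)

At break-even, C = Y: 1838.3 + 0.69Y = Y
0.31Y = 1838.3, so Y = 1838.3/0.31 = 5930

Y = 5930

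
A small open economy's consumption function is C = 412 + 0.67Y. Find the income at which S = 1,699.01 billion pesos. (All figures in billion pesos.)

Y = 6397

S = Y − C = -412 + 0.33Y
-412 + 0.33Y = 1699.01, so 0.33Y = 2111.01 and Y = 6397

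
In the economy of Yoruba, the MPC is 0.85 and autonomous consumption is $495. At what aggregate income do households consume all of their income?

At break-even, C = Y: 495 + 0.85Y = Y
0.15Y = 495, so Y = 495/0.15 = 3300

Y = 3300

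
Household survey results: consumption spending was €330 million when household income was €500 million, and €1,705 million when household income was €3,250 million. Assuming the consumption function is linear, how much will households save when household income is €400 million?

S = 120

MPC = (1705 − 330)/(3250 − 500) = 1375/2750 = 0.5
a = 330 − 0.5(500) = 330 − 250 = 80
C = 80 + 0.5(400) = 280
S = 400 − 280 = 120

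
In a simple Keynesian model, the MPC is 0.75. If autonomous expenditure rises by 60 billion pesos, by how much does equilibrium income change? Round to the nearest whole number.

ΔY ≈ 240

The multiplier is 1/(1 − MPC) = 1/0.25.
ΔY = 60/0.25 = 240.00 ≈ 240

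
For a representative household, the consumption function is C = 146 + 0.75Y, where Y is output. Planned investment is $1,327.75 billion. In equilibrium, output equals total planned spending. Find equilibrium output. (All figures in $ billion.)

Y = C + I = 146 + 0.75Y + 1327.75
Y − 0.75Y = 1473.75
0.25Y = 1473.75, so Y = 1473.75/0.25 = 5895

Y = 5895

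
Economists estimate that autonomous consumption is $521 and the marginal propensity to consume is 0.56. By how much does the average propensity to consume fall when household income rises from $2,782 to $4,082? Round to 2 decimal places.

At Y = 2782: C = 521 + 0.56(2782) = 2078.92, APC = 2078.92/2782 = 0.747
At Y = 4082: C = 2806.92, APC = 2806.92/4082 = 0.688
Fall in APC = 0.747 − 0.688 = 0.059 ≈ 0.06

ΔAPC = 0.06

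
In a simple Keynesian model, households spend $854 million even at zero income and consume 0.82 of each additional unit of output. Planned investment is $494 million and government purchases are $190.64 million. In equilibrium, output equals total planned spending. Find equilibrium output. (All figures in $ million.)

Y = C + I + G = 854 + 0.82Y + 494 + 190.64
Y − 0.82Y = 1538.64
0.18Y = 1538.64, so Y = 1538.64/0.18 = 8548

Y = 8548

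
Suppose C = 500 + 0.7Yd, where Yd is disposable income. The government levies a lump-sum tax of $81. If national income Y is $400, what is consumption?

C = 723.3

Yd = Y − T = 400 − 81 = 319
C = 500 + 0.7(319) = 500 + 223.3 = 723.3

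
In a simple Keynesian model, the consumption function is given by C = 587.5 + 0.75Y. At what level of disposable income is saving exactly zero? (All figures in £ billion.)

Y = 2350

At break-even, C = Y: 587.5 + 0.75Y = Y
0.25Y = 587.5, so Y = 587.5/0.25 = 2350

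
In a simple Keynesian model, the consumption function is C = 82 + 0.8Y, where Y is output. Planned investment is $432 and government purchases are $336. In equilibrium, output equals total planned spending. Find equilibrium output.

Y = 4250

Y = C + I + G = 82 + 0.8Y + 432 + 336
Y − 0.8Y = 850
0.2Y = 850, so Y = 850/0.2 = 4250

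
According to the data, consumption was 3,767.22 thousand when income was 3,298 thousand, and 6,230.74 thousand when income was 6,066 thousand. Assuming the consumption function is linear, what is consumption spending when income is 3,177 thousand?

MPC = (6230.74 − 3767.22)/(6066 − 3298) = 2463.52/2768 = 0.89
a = 3767.22 − 0.89(3298) = 3767.22 − 2935.22 = 832
C = 832 + 0.89(3177) = 832 + 2827.53 = 3659.53

C = 3659.53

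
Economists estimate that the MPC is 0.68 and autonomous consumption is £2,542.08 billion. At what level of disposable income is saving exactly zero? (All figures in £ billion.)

At break-even, C = Y: 2542.08 + 0.68Y = Y
0.32Y = 2542.08, so Y = 2542.08/0.32 = 7944

Y = 7944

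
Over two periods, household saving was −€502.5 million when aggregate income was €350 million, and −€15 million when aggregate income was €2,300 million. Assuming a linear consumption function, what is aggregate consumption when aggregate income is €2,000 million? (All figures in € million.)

C = 2090

MPS = ΔS/ΔY = (-15 − (-502.5))/(2300 − 350) = 487.5/1950 = 0.25
MPC = 1 − MPS = 0.75
Autonomous saving = -502.5 − 0.25(350) = -590, so a = 590
C = 590 + 0.75(2000) = 590 + 1500 = 2090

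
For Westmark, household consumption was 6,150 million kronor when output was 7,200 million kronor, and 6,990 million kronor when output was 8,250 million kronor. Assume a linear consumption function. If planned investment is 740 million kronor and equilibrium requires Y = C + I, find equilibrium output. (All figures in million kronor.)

Y = 5650

MPC = (6990 − 6150)/(8250 − 7200) = 840/1050 = 0.8
a = 6150 − 0.8(7200) = 390
Equilibrium: Y = 390 + 0.8Y + 740
0.2Y = 1130, so Y = 1130/0.2 = 5650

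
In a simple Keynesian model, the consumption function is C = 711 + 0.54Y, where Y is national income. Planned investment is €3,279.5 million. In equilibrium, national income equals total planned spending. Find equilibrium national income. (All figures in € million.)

Y = C + I = 711 + 0.54Y + 3279.5
Y − 0.54Y = 3990.5
0.46Y = 3990.5, so Y = 3990.5/0.46 = 8675

Y = 8675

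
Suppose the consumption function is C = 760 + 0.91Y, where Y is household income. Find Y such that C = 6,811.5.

760 + 0.91Y = 6811.5
0.91Y = 6051.5, so Y = 6051.5/0.91 = 6650

Y = 6650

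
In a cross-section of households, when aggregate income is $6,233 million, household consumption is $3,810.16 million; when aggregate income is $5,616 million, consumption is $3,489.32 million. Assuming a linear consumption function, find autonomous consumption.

MPC = ΔC/ΔY = (3810.16 − 3489.32)/(6233 − 5616) = 320.84/617 = 0.52
a = C − MPC·Y = 3489.32 − 0.52(5616) = 3489.32 − 2920.32 = 569

a = 569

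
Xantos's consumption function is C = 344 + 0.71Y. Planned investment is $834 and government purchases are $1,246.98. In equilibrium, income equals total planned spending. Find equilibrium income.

Y = C + I + G = 344 + 0.71Y + 834 + 1246.98
Y − 0.71Y = 2424.98
0.29Y = 2424.98, so Y = 2424.98/0.29 = 8362

Y = 8362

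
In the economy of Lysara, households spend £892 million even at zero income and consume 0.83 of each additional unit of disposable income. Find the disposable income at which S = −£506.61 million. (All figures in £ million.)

Y = 2267

S = Y − C = -892 + 0.17Y
-892 + 0.17Y = -506.61, so 0.17Y = 385.39 and Y = 2267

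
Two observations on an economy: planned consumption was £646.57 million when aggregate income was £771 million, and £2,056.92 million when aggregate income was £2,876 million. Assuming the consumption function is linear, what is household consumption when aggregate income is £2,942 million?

MPC = (2056.92 − 646.57)/(2876 − 771) = 1410.35/2105 = 0.67
a = 646.57 − 0.67(771) = 646.57 − 516.57 = 130
C = 130 + 0.67(2942) = 130 + 1971.14 = 2101.14

C = 2101.14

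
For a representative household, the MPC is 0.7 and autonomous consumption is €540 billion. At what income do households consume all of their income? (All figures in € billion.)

At break-even, C = Y: 540 + 0.7Y = Y
0.3Y = 540, so Y = 540/0.3 = 1800

Y = 1800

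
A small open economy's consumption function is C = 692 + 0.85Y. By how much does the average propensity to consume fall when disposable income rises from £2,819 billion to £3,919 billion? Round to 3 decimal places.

ΔAPC = 0.069

At Y = 2819: C = 692 + 0.85(2819) = 3088.15, APC = 3088.15/2819 = 1.0955
At Y = 3919: C = 4023.15, APC = 4023.15/3919 = 1.0266
Fall in APC = 1.0955 − 1.0266 = 0.0689 ≈ 0.069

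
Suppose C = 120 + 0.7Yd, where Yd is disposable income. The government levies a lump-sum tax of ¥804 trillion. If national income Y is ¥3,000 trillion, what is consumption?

C = 1657.2

Yd = Y − T = 3000 − 804 = 2196
C = 120 + 0.7(2196) = 120 + 1537.2 = 1657.2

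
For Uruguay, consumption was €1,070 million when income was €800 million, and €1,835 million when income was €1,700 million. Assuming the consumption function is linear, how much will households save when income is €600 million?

MPC = (1835 − 1070)/(1700 − 800) = 765/900 = 0.85
a = 1070 − 0.85(800) = 1070 − 680 = 390
C = 390 + 0.85(600) = 900
S = 600 − 900 = -300

S = -300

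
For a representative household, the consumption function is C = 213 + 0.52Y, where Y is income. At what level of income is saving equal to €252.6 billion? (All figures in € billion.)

S = Y − C = -213 + 0.48Y
-213 + 0.48Y = 252.6, so 0.48Y = 465.6 and Y = 970

Y = 970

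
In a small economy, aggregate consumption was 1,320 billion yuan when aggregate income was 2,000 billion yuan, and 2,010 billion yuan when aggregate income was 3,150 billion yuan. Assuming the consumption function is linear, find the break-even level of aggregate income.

MPC = (2010 − 1320)/(3150 − 2000) = 690/1150 = 0.6
a = 1320 − 0.6(2000) = 1320 − 1200 = 120
Break-even: Y = a/(1−MPC) = 120/0.4 = 300

Y = 300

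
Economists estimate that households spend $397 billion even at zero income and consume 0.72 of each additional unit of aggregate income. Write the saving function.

S = -397 + 0.28Y

S = Y − C = Y − (397 + 0.72Y) = -397 + (1 − 0.72)Y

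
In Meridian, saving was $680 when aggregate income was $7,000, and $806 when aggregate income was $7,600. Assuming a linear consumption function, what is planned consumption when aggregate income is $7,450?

MPS = ΔS/ΔY = (806 − 680)/(7600 − 7000) = 126/600 = 0.21
MPC = 1 − MPS = 0.79
Autonomous saving = 680 − 0.21(7000) = -790, so a = 790
C = 790 + 0.79(7450) = 790 + 5885.5 = 6675.5

C = 6675.5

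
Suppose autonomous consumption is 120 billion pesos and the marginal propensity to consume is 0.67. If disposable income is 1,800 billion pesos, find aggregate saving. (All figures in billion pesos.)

C = 120 + 0.67(1800) = 120 + 1206 = 1326
S = Y − C = 1800 − 1326 = 474

S = 474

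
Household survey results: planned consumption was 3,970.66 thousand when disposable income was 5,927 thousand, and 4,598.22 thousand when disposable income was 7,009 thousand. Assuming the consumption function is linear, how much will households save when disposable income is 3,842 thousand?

MPC = (4598.22 − 3970.66)/(7009 − 5927) = 627.56/1082 = 0.58
a = 3970.66 − 0.58(5927) = 3970.66 − 3437.66 = 533
C = 533 + 0.58(3842) = 2761.36
S = 3842 − 2761.36 = 1080.64

S = 1080.64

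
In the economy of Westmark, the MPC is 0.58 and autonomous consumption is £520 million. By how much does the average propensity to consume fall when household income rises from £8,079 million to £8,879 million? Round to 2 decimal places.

At Y = 8079: C = 520 + 0.58(8079) = 5205.82, APC = 5205.82/8079 = 0.644
At Y = 8879: C = 5669.82, APC = 5669.82/8879 = 0.639
Fall in APC = 0.644 − 0.639 = 0.005 ≈ 0.01

ΔAPC = 0.01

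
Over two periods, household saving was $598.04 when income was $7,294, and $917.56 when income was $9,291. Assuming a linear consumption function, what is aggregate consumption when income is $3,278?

C = 3322.52

MPS = ΔS/ΔY = (917.56 − 598.04)/(9291 − 7294) = 319.52/1997 = 0.16
MPC = 1 − MPS = 0.84
Autonomous saving = 598.04 − 0.16(7294) = -569, so a = 569
C = 569 + 0.84(3278) = 569 + 2753.52 = 3322.52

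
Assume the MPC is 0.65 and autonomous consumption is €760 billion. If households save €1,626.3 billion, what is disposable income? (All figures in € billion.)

S = Y − C = -760 + 0.35Y
-760 + 0.35Y = 1626.3, so 0.35Y = 2386.3 and Y = 6818

Y = 6818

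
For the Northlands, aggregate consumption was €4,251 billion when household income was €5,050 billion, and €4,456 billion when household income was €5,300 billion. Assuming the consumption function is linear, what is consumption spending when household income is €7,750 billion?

C = 6465

MPC = (4456 − 4251)/(5300 − 5050) = 205/250 = 0.82
a = 4251 − 0.82(5050) = 4251 − 4141 = 110
C = 110 + 0.82(7750) = 110 + 6355 = 6465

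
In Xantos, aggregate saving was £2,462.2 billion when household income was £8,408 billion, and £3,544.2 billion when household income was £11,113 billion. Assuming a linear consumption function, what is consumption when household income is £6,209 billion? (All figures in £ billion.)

MPS = ΔS/ΔY = (3544.2 − 2462.2)/(11113 − 8408) = 1082/2705 = 0.4
MPC = 1 − MPS = 0.6
Autonomous saving = 2462.2 − 0.4(8408) = -901, so a = 901
C = 901 + 0.6(6209) = 901 + 3725.4 = 4626.4

C = 4626.4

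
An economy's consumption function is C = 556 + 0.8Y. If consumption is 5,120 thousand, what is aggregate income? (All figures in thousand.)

Y = 5705

556 + 0.8Y = 5120
0.8Y = 4564, so Y = 4564/0.8 = 5705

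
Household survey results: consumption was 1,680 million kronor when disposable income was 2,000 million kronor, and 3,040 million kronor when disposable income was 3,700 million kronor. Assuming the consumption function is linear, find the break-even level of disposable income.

Y = 400

MPC = (3040 − 1680)/(3700 − 2000) = 1360/1700 = 0.8
a = 1680 − 0.8(2000) = 1680 − 1600 = 80
Break-even: Y = a/(1−MPC) = 80/0.2 = 400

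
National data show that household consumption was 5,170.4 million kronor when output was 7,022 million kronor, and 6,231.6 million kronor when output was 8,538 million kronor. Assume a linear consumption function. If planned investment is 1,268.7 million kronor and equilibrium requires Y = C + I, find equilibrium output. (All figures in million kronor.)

Y = 5079

MPC = (6231.6 − 5170.4)/(8538 − 7022) = 1061.2/1516 = 0.7
a = 5170.4 − 0.7(7022) = 255
Equilibrium: Y = 255 + 0.7Y + 1268.7
0.3Y = 1523.7, so Y = 1523.7/0.3 = 5079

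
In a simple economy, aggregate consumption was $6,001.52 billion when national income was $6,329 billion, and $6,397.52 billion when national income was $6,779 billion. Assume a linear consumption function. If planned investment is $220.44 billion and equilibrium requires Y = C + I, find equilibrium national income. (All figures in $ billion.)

Y = 5437

MPC = (6397.52 − 6001.52)/(6779 − 6329) = 396/450 = 0.88
a = 6001.52 − 0.88(6329) = 432
Equilibrium: Y = 432 + 0.88Y + 220.44
0.12Y = 652.44, so Y = 652.44/0.12 = 5437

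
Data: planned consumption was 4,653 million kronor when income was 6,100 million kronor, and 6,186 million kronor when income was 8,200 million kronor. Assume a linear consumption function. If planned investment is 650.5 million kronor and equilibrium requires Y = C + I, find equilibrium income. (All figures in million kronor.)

MPC = (6186 − 4653)/(8200 − 6100) = 1533/2100 = 0.73
a = 4653 − 0.73(6100) = 200
Equilibrium: Y = 200 + 0.73Y + 650.5
0.27Y = 850.5, so Y = 850.5/0.27 = 3150

Y = 3150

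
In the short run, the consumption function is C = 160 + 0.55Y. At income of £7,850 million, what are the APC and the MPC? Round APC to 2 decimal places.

MPC = 0.55 (the slope of the consumption function)
C = 160 + 0.55(7850) = 4477.5, so APC = 4477.5/7850 = 0.57

APC = 0.57; MPC = 0.55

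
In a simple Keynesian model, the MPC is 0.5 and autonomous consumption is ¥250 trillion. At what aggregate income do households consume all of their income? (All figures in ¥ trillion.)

At break-even, C = Y: 250 + 0.5Y = Y
0.5Y = 250, so Y = 250/0.5 = 500

Y = 500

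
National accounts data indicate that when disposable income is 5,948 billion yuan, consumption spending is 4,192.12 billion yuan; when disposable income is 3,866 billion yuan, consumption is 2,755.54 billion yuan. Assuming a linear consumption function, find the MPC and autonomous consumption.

MPC = 0.69; a = 88

MPC = ΔC/ΔY = (4192.12 − 2755.54)/(5948 − 3866) = 1436.58/2082 = 0.69
a = C − MPC·Y = 2755.54 − 0.69(3866) = 2755.54 − 2667.54 = 88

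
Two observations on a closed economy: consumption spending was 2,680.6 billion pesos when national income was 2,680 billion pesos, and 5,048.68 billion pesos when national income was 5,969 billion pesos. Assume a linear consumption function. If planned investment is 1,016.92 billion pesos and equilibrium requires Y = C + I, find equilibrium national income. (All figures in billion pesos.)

Y = 6314

MPC = (5048.68 − 2680.6)/(5969 − 2680) = 2368.08/3289 = 0.72
a = 2680.6 − 0.72(2680) = 751
Equilibrium: Y = 751 + 0.72Y + 1016.92
0.28Y = 1767.92, so Y = 1767.92/0.28 = 6314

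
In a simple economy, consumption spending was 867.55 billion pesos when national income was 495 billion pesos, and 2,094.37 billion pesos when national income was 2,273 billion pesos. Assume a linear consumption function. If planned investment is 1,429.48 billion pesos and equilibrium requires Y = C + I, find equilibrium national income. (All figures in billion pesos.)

MPC = (2094.37 − 867.55)/(2273 − 495) = 1226.82/1778 = 0.69
a = 867.55 − 0.69(495) = 526
Equilibrium: Y = 526 + 0.69Y + 1429.48
0.31Y = 1955.48, so Y = 1955.48/0.31 = 6308

Y = 6308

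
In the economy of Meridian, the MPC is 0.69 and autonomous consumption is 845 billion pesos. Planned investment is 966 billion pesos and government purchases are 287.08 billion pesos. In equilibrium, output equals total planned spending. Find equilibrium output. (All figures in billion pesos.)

Y = 6768

Y = C + I + G = 845 + 0.69Y + 966 + 287.08
Y − 0.69Y = 2098.08
0.31Y = 2098.08, so Y = 2098.08/0.31 = 6768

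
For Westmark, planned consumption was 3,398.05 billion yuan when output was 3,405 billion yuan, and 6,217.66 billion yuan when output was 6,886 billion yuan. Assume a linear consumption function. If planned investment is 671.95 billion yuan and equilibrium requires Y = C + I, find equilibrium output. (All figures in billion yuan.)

MPC = (6217.66 − 3398.05)/(6886 − 3405) = 2819.61/3481 = 0.81
a = 3398.05 − 0.81(3405) = 640
Equilibrium: Y = 640 + 0.81Y + 671.95
0.19Y = 1311.95, so Y = 1311.95/0.19 = 6905

Y = 6905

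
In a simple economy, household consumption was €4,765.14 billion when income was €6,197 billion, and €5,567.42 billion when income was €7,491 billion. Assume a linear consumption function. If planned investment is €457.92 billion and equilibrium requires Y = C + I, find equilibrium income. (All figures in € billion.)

Y = 3634

MPC = (5567.42 − 4765.14)/(7491 − 6197) = 802.28/1294 = 0.62
a = 4765.14 − 0.62(6197) = 923
Equilibrium: Y = 923 + 0.62Y + 457.92
0.38Y = 1380.92, so Y = 1380.92/0.38 = 3634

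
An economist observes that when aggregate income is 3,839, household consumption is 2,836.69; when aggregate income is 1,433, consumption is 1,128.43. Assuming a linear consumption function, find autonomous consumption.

MPC = ΔC/ΔY = (2836.69 − 1128.43)/(3839 − 1433) = 1708.26/2406 = 0.71
a = C − MPC·Y = 1128.43 − 0.71(1433) = 1128.43 − 1017.43 = 111

a = 111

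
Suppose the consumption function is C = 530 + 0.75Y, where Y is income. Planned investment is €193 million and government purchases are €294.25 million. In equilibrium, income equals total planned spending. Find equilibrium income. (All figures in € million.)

Y = 4069

Y = C + I + G = 530 + 0.75Y + 193 + 294.25
Y − 0.75Y = 1017.25
0.25Y = 1017.25, so Y = 1017.25/0.25 = 4069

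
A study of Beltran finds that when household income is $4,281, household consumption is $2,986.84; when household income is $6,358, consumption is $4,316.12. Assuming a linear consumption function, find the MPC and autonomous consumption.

MPC = ΔC/ΔY = (4316.12 − 2986.84)/(6358 − 4281) = 1329.28/2077 = 0.64
a = C − MPC·Y = 2986.84 − 0.64(4281) = 2986.84 − 2739.84 = 247

MPC = 0.64; a = 247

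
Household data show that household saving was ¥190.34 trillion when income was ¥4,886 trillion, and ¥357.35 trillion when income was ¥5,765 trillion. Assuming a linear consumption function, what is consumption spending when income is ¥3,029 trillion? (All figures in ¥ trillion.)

C = 3191.49

MPS = ΔS/ΔY = (357.35 − 190.34)/(5765 − 4886) = 167.01/879 = 0.19
MPC = 1 − MPS = 0.81
Autonomous saving = 190.34 − 0.19(4886) = -738, so a = 738
C = 738 + 0.81(3029) = 738 + 2453.49 = 3191.49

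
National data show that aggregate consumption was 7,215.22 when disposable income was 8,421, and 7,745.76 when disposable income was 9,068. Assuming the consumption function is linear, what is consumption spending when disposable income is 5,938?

C = 5179.16

MPC = (7745.76 − 7215.22)/(9068 − 8421) = 530.54/647 = 0.82
a = 7215.22 − 0.82(8421) = 7215.22 − 6905.22 = 310
C = 310 + 0.82(5938) = 310 + 4869.16 = 5179.16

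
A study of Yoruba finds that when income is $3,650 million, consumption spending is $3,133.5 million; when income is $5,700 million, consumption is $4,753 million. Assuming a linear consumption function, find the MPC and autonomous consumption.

MPC = 0.79; a = 250

MPC = ΔC/ΔY = (4753 − 3133.5)/(5700 − 3650) = 1619.5/2050 = 0.79
a = C − MPC·Y = 3133.5 − 0.79(3650) = 3133.5 − 2883.5 = 250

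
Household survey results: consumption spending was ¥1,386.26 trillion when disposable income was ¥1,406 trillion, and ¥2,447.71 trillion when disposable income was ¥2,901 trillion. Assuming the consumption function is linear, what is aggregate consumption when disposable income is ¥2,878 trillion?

C = 2431.38

MPC = (2447.71 − 1386.26)/(2901 − 1406) = 1061.45/1495 = 0.71
a = 1386.26 − 0.71(1406) = 1386.26 − 998.26 = 388
C = 388 + 0.71(2878) = 388 + 2043.38 = 2431.38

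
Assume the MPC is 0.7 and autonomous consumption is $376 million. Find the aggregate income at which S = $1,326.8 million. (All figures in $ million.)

S = Y − C = -376 + 0.3Y
-376 + 0.3Y = 1326.8, so 0.3Y = 1702.8 and Y = 5676

Y = 5676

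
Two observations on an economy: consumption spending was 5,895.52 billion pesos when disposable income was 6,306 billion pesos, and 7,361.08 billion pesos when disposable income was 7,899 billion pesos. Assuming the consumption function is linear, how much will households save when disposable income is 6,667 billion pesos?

S = 439.36

MPC = (7361.08 − 5895.52)/(7899 − 6306) = 1465.56/1593 = 0.92
a = 5895.52 − 0.92(6306) = 5895.52 − 5801.52 = 94
C = 94 + 0.92(6667) = 6227.64
S = 6667 − 6227.64 = 439.36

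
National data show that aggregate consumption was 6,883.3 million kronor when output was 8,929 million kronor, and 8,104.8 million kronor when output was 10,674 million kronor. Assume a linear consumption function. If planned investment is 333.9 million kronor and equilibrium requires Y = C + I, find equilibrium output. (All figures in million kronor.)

MPC = (8104.8 − 6883.3)/(10674 − 8929) = 1221.5/1745 = 0.7
a = 6883.3 − 0.7(8929) = 633
Equilibrium: Y = 633 + 0.7Y + 333.9
0.3Y = 966.9, so Y = 966.9/0.3 = 3223

Y = 3223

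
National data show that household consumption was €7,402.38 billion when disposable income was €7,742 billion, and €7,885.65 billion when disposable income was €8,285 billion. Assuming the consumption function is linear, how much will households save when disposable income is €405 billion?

S = -467.45

MPC = (7885.65 − 7402.38)/(8285 − 7742) = 483.27/543 = 0.89
a = 7402.38 − 0.89(7742) = 7402.38 − 6890.38 = 512
C = 512 + 0.89(405) = 872.45
S = 405 − 872.45 = -467.45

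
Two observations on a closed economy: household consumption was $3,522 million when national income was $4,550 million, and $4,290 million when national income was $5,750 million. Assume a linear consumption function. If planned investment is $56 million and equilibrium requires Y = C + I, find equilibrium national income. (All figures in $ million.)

MPC = (4290 − 3522)/(5750 − 4550) = 768/1200 = 0.64
a = 3522 − 0.64(4550) = 610
Equilibrium: Y = 610 + 0.64Y + 56
0.36Y = 666, so Y = 666/0.36 = 1850

Y = 1850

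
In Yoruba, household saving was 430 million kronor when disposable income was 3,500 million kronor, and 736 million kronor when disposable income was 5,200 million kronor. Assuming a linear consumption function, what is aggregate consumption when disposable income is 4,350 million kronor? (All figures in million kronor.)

C = 3767

MPS = ΔS/ΔY = (736 − 430)/(5200 − 3500) = 306/1700 = 0.18
MPC = 1 − MPS = 0.82
Autonomous saving = 430 − 0.18(3500) = -200, so a = 200
C = 200 + 0.82(4350) = 200 + 3567 = 3767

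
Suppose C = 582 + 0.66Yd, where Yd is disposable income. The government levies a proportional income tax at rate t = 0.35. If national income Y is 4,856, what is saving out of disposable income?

Yd = (1 − 0.35)(4856) = 0.65(4856) = 3156.4
C = 582 + 0.66(3156.4) = 582 + 2083.224 = 2665.224
S = Yd − C = 3156.4 − 2665.224 = 491.176

S = 491.176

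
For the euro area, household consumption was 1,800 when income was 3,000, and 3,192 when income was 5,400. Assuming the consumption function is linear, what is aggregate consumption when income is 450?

C = 321

MPC = (3192 − 1800)/(5400 − 3000) = 1392/2400 = 0.58
a = 1800 − 0.58(3000) = 1800 − 1740 = 60
C = 60 + 0.58(450) = 60 + 261 = 321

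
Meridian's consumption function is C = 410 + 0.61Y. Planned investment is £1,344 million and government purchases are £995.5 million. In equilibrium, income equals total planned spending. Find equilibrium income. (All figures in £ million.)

Y = C + I + G = 410 + 0.61Y + 1344 + 995.5
Y − 0.61Y = 2749.5
0.39Y = 2749.5, so Y = 2749.5/0.39 = 7050

Y = 7050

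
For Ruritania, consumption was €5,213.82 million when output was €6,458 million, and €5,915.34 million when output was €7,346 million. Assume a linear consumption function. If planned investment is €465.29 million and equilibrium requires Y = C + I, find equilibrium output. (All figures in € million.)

MPC = (5915.34 − 5213.82)/(7346 − 6458) = 701.52/888 = 0.79
a = 5213.82 − 0.79(6458) = 112
Equilibrium: Y = 112 + 0.79Y + 465.29
0.21Y = 577.29, so Y = 577.29/0.21 = 2749

Y = 2749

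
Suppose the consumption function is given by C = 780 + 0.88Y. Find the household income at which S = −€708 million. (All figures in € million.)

S = Y − C = -780 + 0.12Y
-780 + 0.12Y = -708, so 0.12Y = 72 and Y = 600

Y = 600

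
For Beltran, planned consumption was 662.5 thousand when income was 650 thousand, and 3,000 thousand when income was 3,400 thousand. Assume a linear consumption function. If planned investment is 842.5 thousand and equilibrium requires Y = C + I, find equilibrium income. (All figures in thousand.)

Y = 6350

MPC = (3000 − 662.5)/(3400 − 650) = 2337.5/2750 = 0.85
a = 662.5 − 0.85(650) = 110
Equilibrium: Y = 110 + 0.85Y + 842.5
0.15Y = 952.5, so Y = 952.5/0.15 = 6350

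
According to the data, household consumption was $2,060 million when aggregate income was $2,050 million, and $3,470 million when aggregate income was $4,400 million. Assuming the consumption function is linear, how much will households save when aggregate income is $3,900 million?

MPC = (3470 − 2060)/(4400 − 2050) = 1410/2350 = 0.6
a = 2060 − 0.6(2050) = 2060 − 1230 = 830
C = 830 + 0.6(3900) = 3170
S = 3900 − 3170 = 730

S = 730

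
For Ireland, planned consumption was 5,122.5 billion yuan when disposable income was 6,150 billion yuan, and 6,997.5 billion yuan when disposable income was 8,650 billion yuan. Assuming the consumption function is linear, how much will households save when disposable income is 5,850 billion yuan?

S = 952.5

MPC = (6997.5 − 5122.5)/(8650 − 6150) = 1875/2500 = 0.75
a = 5122.5 − 0.75(6150) = 5122.5 − 4612.5 = 510
C = 510 + 0.75(5850) = 4897.5
S = 5850 − 4897.5 = 952.5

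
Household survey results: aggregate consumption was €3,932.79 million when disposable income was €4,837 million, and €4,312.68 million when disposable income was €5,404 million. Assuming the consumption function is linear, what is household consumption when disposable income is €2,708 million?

C = 2506.36

MPC = (4312.68 − 3932.79)/(5404 − 4837) = 379.89/567 = 0.67
a = 3932.79 − 0.67(4837) = 3932.79 − 3240.79 = 692
C = 692 + 0.67(2708) = 692 + 1814.36 = 2506.36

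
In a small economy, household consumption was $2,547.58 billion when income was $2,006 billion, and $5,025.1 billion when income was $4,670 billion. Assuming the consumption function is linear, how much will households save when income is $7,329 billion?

MPC = (5025.1 − 2547.58)/(4670 − 2006) = 2477.52/2664 = 0.93
a = 2547.58 − 0.93(2006) = 2547.58 − 1865.58 = 682
C = 682 + 0.93(7329) = 7497.97
S = 7329 − 7497.97 = -168.97

S = -168.97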